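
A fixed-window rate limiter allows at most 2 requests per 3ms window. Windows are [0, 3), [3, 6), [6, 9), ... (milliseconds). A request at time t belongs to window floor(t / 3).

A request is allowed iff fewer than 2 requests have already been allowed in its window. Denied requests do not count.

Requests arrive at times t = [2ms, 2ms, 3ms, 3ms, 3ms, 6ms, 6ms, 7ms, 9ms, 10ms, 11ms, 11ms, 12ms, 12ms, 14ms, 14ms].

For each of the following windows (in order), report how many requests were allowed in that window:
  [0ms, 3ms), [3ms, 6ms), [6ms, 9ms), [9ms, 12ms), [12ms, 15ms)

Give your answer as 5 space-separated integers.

Processing requests:
  req#1 t=2ms (window 0): ALLOW
  req#2 t=2ms (window 0): ALLOW
  req#3 t=3ms (window 1): ALLOW
  req#4 t=3ms (window 1): ALLOW
  req#5 t=3ms (window 1): DENY
  req#6 t=6ms (window 2): ALLOW
  req#7 t=6ms (window 2): ALLOW
  req#8 t=7ms (window 2): DENY
  req#9 t=9ms (window 3): ALLOW
  req#10 t=10ms (window 3): ALLOW
  req#11 t=11ms (window 3): DENY
  req#12 t=11ms (window 3): DENY
  req#13 t=12ms (window 4): ALLOW
  req#14 t=12ms (window 4): ALLOW
  req#15 t=14ms (window 4): DENY
  req#16 t=14ms (window 4): DENY

Allowed counts by window: 2 2 2 2 2

Answer: 2 2 2 2 2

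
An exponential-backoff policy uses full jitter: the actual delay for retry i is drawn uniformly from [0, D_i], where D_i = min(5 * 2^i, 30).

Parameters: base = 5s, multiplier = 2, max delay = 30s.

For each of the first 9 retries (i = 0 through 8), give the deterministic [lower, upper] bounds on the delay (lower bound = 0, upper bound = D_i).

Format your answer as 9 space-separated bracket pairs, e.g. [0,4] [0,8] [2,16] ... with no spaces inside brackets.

Computing bounds per retry:
  i=0: D_i=min(5*2^0,30)=5, bounds=[0,5]
  i=1: D_i=min(5*2^1,30)=10, bounds=[0,10]
  i=2: D_i=min(5*2^2,30)=20, bounds=[0,20]
  i=3: D_i=min(5*2^3,30)=30, bounds=[0,30]
  i=4: D_i=min(5*2^4,30)=30, bounds=[0,30]
  i=5: D_i=min(5*2^5,30)=30, bounds=[0,30]
  i=6: D_i=min(5*2^6,30)=30, bounds=[0,30]
  i=7: D_i=min(5*2^7,30)=30, bounds=[0,30]
  i=8: D_i=min(5*2^8,30)=30, bounds=[0,30]

Answer: [0,5] [0,10] [0,20] [0,30] [0,30] [0,30] [0,30] [0,30] [0,30]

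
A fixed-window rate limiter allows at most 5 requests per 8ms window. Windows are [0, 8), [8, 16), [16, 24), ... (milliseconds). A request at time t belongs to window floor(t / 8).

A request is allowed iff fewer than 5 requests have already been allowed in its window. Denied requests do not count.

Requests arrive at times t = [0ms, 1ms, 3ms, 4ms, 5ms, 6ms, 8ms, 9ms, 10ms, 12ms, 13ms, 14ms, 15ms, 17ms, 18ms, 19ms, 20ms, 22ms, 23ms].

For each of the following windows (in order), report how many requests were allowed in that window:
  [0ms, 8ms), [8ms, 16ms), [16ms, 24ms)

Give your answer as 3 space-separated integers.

Processing requests:
  req#1 t=0ms (window 0): ALLOW
  req#2 t=1ms (window 0): ALLOW
  req#3 t=3ms (window 0): ALLOW
  req#4 t=4ms (window 0): ALLOW
  req#5 t=5ms (window 0): ALLOW
  req#6 t=6ms (window 0): DENY
  req#7 t=8ms (window 1): ALLOW
  req#8 t=9ms (window 1): ALLOW
  req#9 t=10ms (window 1): ALLOW
  req#10 t=12ms (window 1): ALLOW
  req#11 t=13ms (window 1): ALLOW
  req#12 t=14ms (window 1): DENY
  req#13 t=15ms (window 1): DENY
  req#14 t=17ms (window 2): ALLOW
  req#15 t=18ms (window 2): ALLOW
  req#16 t=19ms (window 2): ALLOW
  req#17 t=20ms (window 2): ALLOW
  req#18 t=22ms (window 2): ALLOW
  req#19 t=23ms (window 2): DENY

Allowed counts by window: 5 5 5

Answer: 5 5 5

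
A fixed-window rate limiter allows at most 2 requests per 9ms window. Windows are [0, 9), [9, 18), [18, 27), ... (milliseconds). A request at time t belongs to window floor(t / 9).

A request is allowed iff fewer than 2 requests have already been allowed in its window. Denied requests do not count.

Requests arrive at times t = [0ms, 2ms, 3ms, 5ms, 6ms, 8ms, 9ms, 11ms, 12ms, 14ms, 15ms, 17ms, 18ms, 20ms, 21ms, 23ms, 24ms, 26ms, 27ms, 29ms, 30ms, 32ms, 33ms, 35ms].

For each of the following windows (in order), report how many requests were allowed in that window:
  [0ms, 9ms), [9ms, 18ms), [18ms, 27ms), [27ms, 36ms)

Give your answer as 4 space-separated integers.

Answer: 2 2 2 2

Derivation:
Processing requests:
  req#1 t=0ms (window 0): ALLOW
  req#2 t=2ms (window 0): ALLOW
  req#3 t=3ms (window 0): DENY
  req#4 t=5ms (window 0): DENY
  req#5 t=6ms (window 0): DENY
  req#6 t=8ms (window 0): DENY
  req#7 t=9ms (window 1): ALLOW
  req#8 t=11ms (window 1): ALLOW
  req#9 t=12ms (window 1): DENY
  req#10 t=14ms (window 1): DENY
  req#11 t=15ms (window 1): DENY
  req#12 t=17ms (window 1): DENY
  req#13 t=18ms (window 2): ALLOW
  req#14 t=20ms (window 2): ALLOW
  req#15 t=21ms (window 2): DENY
  req#16 t=23ms (window 2): DENY
  req#17 t=24ms (window 2): DENY
  req#18 t=26ms (window 2): DENY
  req#19 t=27ms (window 3): ALLOW
  req#20 t=29ms (window 3): ALLOW
  req#21 t=30ms (window 3): DENY
  req#22 t=32ms (window 3): DENY
  req#23 t=33ms (window 3): DENY
  req#24 t=35ms (window 3): DENY

Allowed counts by window: 2 2 2 2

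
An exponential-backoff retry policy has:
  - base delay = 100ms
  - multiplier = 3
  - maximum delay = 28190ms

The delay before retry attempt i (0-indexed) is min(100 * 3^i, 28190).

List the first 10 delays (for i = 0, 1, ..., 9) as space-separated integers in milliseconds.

Answer: 100 300 900 2700 8100 24300 28190 28190 28190 28190

Derivation:
Computing each delay:
  i=0: min(100*3^0, 28190) = 100
  i=1: min(100*3^1, 28190) = 300
  i=2: min(100*3^2, 28190) = 900
  i=3: min(100*3^3, 28190) = 2700
  i=4: min(100*3^4, 28190) = 8100
  i=5: min(100*3^5, 28190) = 24300
  i=6: min(100*3^6, 28190) = 28190
  i=7: min(100*3^7, 28190) = 28190
  i=8: min(100*3^8, 28190) = 28190
  i=9: min(100*3^9, 28190) = 28190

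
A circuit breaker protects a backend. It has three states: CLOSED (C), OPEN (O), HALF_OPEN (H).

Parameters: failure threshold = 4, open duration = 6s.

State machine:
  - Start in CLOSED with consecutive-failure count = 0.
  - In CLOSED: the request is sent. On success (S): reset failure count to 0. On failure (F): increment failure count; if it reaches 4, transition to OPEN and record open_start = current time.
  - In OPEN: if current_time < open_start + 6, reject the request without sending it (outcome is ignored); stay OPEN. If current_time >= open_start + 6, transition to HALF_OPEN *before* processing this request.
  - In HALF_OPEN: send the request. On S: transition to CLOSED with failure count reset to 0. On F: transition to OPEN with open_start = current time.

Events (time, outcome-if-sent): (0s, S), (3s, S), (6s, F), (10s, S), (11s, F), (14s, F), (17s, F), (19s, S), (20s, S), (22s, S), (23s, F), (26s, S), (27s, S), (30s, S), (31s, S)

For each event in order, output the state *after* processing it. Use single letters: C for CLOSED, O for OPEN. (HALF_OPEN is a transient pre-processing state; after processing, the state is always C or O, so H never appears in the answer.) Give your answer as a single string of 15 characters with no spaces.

State after each event:
  event#1 t=0s outcome=S: state=CLOSED
  event#2 t=3s outcome=S: state=CLOSED
  event#3 t=6s outcome=F: state=CLOSED
  event#4 t=10s outcome=S: state=CLOSED
  event#5 t=11s outcome=F: state=CLOSED
  event#6 t=14s outcome=F: state=CLOSED
  event#7 t=17s outcome=F: state=CLOSED
  event#8 t=19s outcome=S: state=CLOSED
  event#9 t=20s outcome=S: state=CLOSED
  event#10 t=22s outcome=S: state=CLOSED
  event#11 t=23s outcome=F: state=CLOSED
  event#12 t=26s outcome=S: state=CLOSED
  event#13 t=27s outcome=S: state=CLOSED
  event#14 t=30s outcome=S: state=CLOSED
  event#15 t=31s outcome=S: state=CLOSED

Answer: CCCCCCCCCCCCCCC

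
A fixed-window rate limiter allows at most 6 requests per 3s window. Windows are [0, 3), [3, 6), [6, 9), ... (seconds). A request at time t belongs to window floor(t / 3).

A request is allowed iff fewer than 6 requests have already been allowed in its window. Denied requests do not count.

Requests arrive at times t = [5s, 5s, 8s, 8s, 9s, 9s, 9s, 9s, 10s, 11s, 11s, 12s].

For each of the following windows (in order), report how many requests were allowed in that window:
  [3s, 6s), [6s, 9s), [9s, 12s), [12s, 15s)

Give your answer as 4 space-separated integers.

Answer: 2 2 6 1

Derivation:
Processing requests:
  req#1 t=5s (window 1): ALLOW
  req#2 t=5s (window 1): ALLOW
  req#3 t=8s (window 2): ALLOW
  req#4 t=8s (window 2): ALLOW
  req#5 t=9s (window 3): ALLOW
  req#6 t=9s (window 3): ALLOW
  req#7 t=9s (window 3): ALLOW
  req#8 t=9s (window 3): ALLOW
  req#9 t=10s (window 3): ALLOW
  req#10 t=11s (window 3): ALLOW
  req#11 t=11s (window 3): DENY
  req#12 t=12s (window 4): ALLOW

Allowed counts by window: 2 2 6 1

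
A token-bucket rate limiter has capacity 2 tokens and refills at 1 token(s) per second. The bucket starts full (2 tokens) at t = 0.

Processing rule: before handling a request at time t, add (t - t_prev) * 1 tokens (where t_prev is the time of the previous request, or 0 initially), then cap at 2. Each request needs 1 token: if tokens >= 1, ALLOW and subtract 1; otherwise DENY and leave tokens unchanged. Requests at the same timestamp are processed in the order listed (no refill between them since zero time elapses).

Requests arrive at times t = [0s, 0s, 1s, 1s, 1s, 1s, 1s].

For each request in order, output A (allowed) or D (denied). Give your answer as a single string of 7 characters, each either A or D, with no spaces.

Simulating step by step:
  req#1 t=0s: ALLOW
  req#2 t=0s: ALLOW
  req#3 t=1s: ALLOW
  req#4 t=1s: DENY
  req#5 t=1s: DENY
  req#6 t=1s: DENY
  req#7 t=1s: DENY

Answer: AAADDDD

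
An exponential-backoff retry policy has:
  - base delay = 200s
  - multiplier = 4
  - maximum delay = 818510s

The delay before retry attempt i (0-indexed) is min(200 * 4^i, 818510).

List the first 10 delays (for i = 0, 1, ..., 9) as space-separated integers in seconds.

Computing each delay:
  i=0: min(200*4^0, 818510) = 200
  i=1: min(200*4^1, 818510) = 800
  i=2: min(200*4^2, 818510) = 3200
  i=3: min(200*4^3, 818510) = 12800
  i=4: min(200*4^4, 818510) = 51200
  i=5: min(200*4^5, 818510) = 204800
  i=6: min(200*4^6, 818510) = 818510
  i=7: min(200*4^7, 818510) = 818510
  i=8: min(200*4^8, 818510) = 818510
  i=9: min(200*4^9, 818510) = 818510

Answer: 200 800 3200 12800 51200 204800 818510 818510 818510 818510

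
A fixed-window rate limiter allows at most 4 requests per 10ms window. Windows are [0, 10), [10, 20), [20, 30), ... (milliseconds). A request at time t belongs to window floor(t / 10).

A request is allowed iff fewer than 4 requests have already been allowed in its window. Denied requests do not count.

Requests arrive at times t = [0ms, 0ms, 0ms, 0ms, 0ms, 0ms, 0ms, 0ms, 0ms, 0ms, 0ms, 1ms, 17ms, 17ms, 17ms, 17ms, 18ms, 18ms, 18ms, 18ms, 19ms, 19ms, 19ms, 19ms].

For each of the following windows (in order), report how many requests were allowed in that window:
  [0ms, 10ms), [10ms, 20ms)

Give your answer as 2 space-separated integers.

Answer: 4 4

Derivation:
Processing requests:
  req#1 t=0ms (window 0): ALLOW
  req#2 t=0ms (window 0): ALLOW
  req#3 t=0ms (window 0): ALLOW
  req#4 t=0ms (window 0): ALLOW
  req#5 t=0ms (window 0): DENY
  req#6 t=0ms (window 0): DENY
  req#7 t=0ms (window 0): DENY
  req#8 t=0ms (window 0): DENY
  req#9 t=0ms (window 0): DENY
  req#10 t=0ms (window 0): DENY
  req#11 t=0ms (window 0): DENY
  req#12 t=1ms (window 0): DENY
  req#13 t=17ms (window 1): ALLOW
  req#14 t=17ms (window 1): ALLOW
  req#15 t=17ms (window 1): ALLOW
  req#16 t=17ms (window 1): ALLOW
  req#17 t=18ms (window 1): DENY
  req#18 t=18ms (window 1): DENY
  req#19 t=18ms (window 1): DENY
  req#20 t=18ms (window 1): DENY
  req#21 t=19ms (window 1): DENY
  req#22 t=19ms (window 1): DENY
  req#23 t=19ms (window 1): DENY
  req#24 t=19ms (window 1): DENY

Allowed counts by window: 4 4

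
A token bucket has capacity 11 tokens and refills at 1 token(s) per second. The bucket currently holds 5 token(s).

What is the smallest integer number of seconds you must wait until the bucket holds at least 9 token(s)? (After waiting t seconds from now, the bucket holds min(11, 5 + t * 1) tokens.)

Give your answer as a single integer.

Need 5 + t * 1 >= 9, so t >= 4/1.
Smallest integer t = ceil(4/1) = 4.

Answer: 4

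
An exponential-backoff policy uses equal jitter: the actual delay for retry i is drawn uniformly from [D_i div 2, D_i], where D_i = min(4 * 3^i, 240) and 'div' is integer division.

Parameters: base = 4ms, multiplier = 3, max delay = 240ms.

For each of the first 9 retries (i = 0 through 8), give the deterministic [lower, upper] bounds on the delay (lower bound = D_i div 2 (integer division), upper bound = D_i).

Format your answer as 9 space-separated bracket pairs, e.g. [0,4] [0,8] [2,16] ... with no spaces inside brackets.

Computing bounds per retry:
  i=0: D_i=min(4*3^0,240)=4, bounds=[2,4]
  i=1: D_i=min(4*3^1,240)=12, bounds=[6,12]
  i=2: D_i=min(4*3^2,240)=36, bounds=[18,36]
  i=3: D_i=min(4*3^3,240)=108, bounds=[54,108]
  i=4: D_i=min(4*3^4,240)=240, bounds=[120,240]
  i=5: D_i=min(4*3^5,240)=240, bounds=[120,240]
  i=6: D_i=min(4*3^6,240)=240, bounds=[120,240]
  i=7: D_i=min(4*3^7,240)=240, bounds=[120,240]
  i=8: D_i=min(4*3^8,240)=240, bounds=[120,240]

Answer: [2,4] [6,12] [18,36] [54,108] [120,240] [120,240] [120,240] [120,240] [120,240]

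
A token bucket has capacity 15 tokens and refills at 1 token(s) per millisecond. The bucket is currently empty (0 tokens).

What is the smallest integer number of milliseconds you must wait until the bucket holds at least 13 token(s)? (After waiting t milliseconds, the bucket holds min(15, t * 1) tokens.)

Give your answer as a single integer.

Need t * 1 >= 13, so t >= 13/1.
Smallest integer t = ceil(13/1) = 13.

Answer: 13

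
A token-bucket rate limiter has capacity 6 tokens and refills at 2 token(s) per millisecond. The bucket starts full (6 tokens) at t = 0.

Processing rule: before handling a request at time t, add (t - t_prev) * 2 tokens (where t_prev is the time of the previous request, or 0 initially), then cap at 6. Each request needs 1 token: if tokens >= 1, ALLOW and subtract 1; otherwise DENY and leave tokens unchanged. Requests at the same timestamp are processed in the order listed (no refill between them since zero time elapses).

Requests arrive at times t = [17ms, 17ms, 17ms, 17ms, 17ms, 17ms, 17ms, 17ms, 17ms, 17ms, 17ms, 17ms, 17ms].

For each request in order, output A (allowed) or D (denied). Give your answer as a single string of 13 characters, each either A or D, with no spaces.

Answer: AAAAAADDDDDDD

Derivation:
Simulating step by step:
  req#1 t=17ms: ALLOW
  req#2 t=17ms: ALLOW
  req#3 t=17ms: ALLOW
  req#4 t=17ms: ALLOW
  req#5 t=17ms: ALLOW
  req#6 t=17ms: ALLOW
  req#7 t=17ms: DENY
  req#8 t=17ms: DENY
  req#9 t=17ms: DENY
  req#10 t=17ms: DENY
  req#11 t=17ms: DENY
  req#12 t=17ms: DENY
  req#13 t=17ms: DENY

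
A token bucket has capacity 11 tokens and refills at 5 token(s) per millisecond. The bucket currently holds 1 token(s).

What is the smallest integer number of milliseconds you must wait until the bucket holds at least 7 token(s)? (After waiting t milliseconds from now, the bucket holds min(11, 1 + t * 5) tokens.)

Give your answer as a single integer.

Answer: 2

Derivation:
Need 1 + t * 5 >= 7, so t >= 6/5.
Smallest integer t = ceil(6/5) = 2.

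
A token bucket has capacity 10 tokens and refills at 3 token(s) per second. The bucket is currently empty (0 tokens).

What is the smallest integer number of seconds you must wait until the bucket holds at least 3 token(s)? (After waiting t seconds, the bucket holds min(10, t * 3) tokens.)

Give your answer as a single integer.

Need t * 3 >= 3, so t >= 3/3.
Smallest integer t = ceil(3/3) = 1.

Answer: 1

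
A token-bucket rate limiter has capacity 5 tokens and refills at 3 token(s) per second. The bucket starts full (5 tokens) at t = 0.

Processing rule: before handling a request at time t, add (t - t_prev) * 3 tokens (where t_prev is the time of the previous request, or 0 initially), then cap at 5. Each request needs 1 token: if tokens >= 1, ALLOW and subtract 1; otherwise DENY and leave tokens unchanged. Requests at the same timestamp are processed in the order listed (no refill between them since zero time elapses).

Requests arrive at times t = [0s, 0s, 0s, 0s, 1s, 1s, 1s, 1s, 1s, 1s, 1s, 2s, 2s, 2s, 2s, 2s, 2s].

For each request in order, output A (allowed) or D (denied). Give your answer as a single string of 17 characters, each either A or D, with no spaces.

Simulating step by step:
  req#1 t=0s: ALLOW
  req#2 t=0s: ALLOW
  req#3 t=0s: ALLOW
  req#4 t=0s: ALLOW
  req#5 t=1s: ALLOW
  req#6 t=1s: ALLOW
  req#7 t=1s: ALLOW
  req#8 t=1s: ALLOW
  req#9 t=1s: DENY
  req#10 t=1s: DENY
  req#11 t=1s: DENY
  req#12 t=2s: ALLOW
  req#13 t=2s: ALLOW
  req#14 t=2s: ALLOW
  req#15 t=2s: DENY
  req#16 t=2s: DENY
  req#17 t=2s: DENY

Answer: AAAAAAAADDDAAADDD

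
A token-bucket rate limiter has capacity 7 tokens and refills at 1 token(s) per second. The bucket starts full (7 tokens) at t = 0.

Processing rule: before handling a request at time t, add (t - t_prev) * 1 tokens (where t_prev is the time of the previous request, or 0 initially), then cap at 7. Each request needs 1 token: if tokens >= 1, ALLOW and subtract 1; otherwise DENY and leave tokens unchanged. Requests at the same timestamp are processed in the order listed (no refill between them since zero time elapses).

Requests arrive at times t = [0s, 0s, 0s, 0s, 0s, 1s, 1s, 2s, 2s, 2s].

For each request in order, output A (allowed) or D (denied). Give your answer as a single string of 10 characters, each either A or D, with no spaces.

Answer: AAAAAAAAAD

Derivation:
Simulating step by step:
  req#1 t=0s: ALLOW
  req#2 t=0s: ALLOW
  req#3 t=0s: ALLOW
  req#4 t=0s: ALLOW
  req#5 t=0s: ALLOW
  req#6 t=1s: ALLOW
  req#7 t=1s: ALLOW
  req#8 t=2s: ALLOW
  req#9 t=2s: ALLOW
  req#10 t=2s: DENY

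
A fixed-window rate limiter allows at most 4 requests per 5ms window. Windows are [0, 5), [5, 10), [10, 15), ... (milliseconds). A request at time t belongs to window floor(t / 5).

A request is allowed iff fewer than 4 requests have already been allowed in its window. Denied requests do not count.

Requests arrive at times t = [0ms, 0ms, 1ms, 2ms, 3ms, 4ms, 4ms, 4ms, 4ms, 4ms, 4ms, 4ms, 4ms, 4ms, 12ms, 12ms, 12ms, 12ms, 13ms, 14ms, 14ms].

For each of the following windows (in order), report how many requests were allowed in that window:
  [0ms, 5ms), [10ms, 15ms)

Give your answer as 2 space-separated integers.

Answer: 4 4

Derivation:
Processing requests:
  req#1 t=0ms (window 0): ALLOW
  req#2 t=0ms (window 0): ALLOW
  req#3 t=1ms (window 0): ALLOW
  req#4 t=2ms (window 0): ALLOW
  req#5 t=3ms (window 0): DENY
  req#6 t=4ms (window 0): DENY
  req#7 t=4ms (window 0): DENY
  req#8 t=4ms (window 0): DENY
  req#9 t=4ms (window 0): DENY
  req#10 t=4ms (window 0): DENY
  req#11 t=4ms (window 0): DENY
  req#12 t=4ms (window 0): DENY
  req#13 t=4ms (window 0): DENY
  req#14 t=4ms (window 0): DENY
  req#15 t=12ms (window 2): ALLOW
  req#16 t=12ms (window 2): ALLOW
  req#17 t=12ms (window 2): ALLOW
  req#18 t=12ms (window 2): ALLOW
  req#19 t=13ms (window 2): DENY
  req#20 t=14ms (window 2): DENY
  req#21 t=14ms (window 2): DENY

Allowed counts by window: 4 4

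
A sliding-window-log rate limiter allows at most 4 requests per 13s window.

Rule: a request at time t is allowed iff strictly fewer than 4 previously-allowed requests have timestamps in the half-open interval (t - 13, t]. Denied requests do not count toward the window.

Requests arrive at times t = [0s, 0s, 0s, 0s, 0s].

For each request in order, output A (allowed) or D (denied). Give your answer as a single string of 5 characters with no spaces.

Answer: AAAAD

Derivation:
Tracking allowed requests in the window:
  req#1 t=0s: ALLOW
  req#2 t=0s: ALLOW
  req#3 t=0s: ALLOW
  req#4 t=0s: ALLOW
  req#5 t=0s: DENY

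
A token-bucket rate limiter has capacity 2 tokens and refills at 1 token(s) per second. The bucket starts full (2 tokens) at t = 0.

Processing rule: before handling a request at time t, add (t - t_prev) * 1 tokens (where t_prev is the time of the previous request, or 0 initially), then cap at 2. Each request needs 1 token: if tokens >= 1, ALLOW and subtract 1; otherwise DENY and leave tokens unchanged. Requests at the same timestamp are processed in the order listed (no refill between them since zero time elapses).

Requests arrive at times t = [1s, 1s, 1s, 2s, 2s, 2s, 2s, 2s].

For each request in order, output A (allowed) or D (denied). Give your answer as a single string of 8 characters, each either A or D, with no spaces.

Answer: AADADDDD

Derivation:
Simulating step by step:
  req#1 t=1s: ALLOW
  req#2 t=1s: ALLOW
  req#3 t=1s: DENY
  req#4 t=2s: ALLOW
  req#5 t=2s: DENY
  req#6 t=2s: DENY
  req#7 t=2s: DENY
  req#8 t=2s: DENY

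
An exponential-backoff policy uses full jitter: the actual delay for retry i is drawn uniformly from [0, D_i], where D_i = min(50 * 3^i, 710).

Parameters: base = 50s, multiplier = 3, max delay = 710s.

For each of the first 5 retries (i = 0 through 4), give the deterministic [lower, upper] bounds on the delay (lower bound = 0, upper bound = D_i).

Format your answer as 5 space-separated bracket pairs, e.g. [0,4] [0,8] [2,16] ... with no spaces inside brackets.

Answer: [0,50] [0,150] [0,450] [0,710] [0,710]

Derivation:
Computing bounds per retry:
  i=0: D_i=min(50*3^0,710)=50, bounds=[0,50]
  i=1: D_i=min(50*3^1,710)=150, bounds=[0,150]
  i=2: D_i=min(50*3^2,710)=450, bounds=[0,450]
  i=3: D_i=min(50*3^3,710)=710, bounds=[0,710]
  i=4: D_i=min(50*3^4,710)=710, bounds=[0,710]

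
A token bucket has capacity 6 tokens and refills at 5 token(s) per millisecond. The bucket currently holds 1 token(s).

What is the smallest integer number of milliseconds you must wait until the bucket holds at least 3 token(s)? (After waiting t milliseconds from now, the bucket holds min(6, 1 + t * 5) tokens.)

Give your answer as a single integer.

Need 1 + t * 5 >= 3, so t >= 2/5.
Smallest integer t = ceil(2/5) = 1.

Answer: 1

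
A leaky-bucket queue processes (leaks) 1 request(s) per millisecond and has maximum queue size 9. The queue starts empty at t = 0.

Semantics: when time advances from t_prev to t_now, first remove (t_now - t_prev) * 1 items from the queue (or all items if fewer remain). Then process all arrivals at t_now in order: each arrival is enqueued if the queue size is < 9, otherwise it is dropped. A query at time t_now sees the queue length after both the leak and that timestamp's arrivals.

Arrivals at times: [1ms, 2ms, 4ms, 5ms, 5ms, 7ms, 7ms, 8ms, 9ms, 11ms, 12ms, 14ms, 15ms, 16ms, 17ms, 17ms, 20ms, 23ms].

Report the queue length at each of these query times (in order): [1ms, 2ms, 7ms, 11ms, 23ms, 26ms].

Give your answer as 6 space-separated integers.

Queue lengths at query times:
  query t=1ms: backlog = 1
  query t=2ms: backlog = 1
  query t=7ms: backlog = 2
  query t=11ms: backlog = 1
  query t=23ms: backlog = 1
  query t=26ms: backlog = 0

Answer: 1 1 2 1 1 0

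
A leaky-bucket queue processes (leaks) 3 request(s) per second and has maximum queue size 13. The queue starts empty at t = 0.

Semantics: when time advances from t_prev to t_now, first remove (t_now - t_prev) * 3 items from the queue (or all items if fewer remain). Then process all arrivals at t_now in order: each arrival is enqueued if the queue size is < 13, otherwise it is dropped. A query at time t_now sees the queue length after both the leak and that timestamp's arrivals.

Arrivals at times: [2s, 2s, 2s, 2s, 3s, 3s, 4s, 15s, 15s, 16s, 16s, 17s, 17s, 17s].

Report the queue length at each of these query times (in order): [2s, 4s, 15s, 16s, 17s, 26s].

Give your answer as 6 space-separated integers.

Answer: 4 1 2 2 3 0

Derivation:
Queue lengths at query times:
  query t=2s: backlog = 4
  query t=4s: backlog = 1
  query t=15s: backlog = 2
  query t=16s: backlog = 2
  query t=17s: backlog = 3
  query t=26s: backlog = 0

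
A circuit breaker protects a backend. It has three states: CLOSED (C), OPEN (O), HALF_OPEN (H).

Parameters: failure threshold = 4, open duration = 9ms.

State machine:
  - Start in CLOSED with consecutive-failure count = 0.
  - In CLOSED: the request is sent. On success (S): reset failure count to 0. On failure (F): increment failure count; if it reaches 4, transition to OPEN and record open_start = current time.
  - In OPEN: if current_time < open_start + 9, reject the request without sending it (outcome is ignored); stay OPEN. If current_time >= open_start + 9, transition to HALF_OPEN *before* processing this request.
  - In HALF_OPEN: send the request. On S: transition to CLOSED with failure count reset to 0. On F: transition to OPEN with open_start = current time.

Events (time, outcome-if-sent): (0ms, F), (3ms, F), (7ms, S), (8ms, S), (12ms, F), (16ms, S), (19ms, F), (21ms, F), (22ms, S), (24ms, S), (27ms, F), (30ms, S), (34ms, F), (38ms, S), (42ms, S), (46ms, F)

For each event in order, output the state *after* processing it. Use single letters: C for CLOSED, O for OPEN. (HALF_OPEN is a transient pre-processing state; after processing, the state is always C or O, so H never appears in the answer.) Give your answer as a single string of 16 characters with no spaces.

Answer: CCCCCCCCCCCCCCCC

Derivation:
State after each event:
  event#1 t=0ms outcome=F: state=CLOSED
  event#2 t=3ms outcome=F: state=CLOSED
  event#3 t=7ms outcome=S: state=CLOSED
  event#4 t=8ms outcome=S: state=CLOSED
  event#5 t=12ms outcome=F: state=CLOSED
  event#6 t=16ms outcome=S: state=CLOSED
  event#7 t=19ms outcome=F: state=CLOSED
  event#8 t=21ms outcome=F: state=CLOSED
  event#9 t=22ms outcome=S: state=CLOSED
  event#10 t=24ms outcome=S: state=CLOSED
  event#11 t=27ms outcome=F: state=CLOSED
  event#12 t=30ms outcome=S: state=CLOSED
  event#13 t=34ms outcome=F: state=CLOSED
  event#14 t=38ms outcome=S: state=CLOSED
  event#15 t=42ms outcome=S: state=CLOSED
  event#16 t=46ms outcome=F: state=CLOSED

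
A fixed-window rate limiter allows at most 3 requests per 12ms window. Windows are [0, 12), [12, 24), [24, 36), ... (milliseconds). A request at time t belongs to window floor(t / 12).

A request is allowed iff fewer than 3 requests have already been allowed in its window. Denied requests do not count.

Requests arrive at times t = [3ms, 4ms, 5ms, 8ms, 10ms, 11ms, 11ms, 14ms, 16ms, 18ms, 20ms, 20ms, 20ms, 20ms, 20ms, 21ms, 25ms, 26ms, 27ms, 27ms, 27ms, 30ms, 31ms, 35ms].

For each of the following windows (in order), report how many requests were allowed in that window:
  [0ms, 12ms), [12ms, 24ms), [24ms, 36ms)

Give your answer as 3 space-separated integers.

Processing requests:
  req#1 t=3ms (window 0): ALLOW
  req#2 t=4ms (window 0): ALLOW
  req#3 t=5ms (window 0): ALLOW
  req#4 t=8ms (window 0): DENY
  req#5 t=10ms (window 0): DENY
  req#6 t=11ms (window 0): DENY
  req#7 t=11ms (window 0): DENY
  req#8 t=14ms (window 1): ALLOW
  req#9 t=16ms (window 1): ALLOW
  req#10 t=18ms (window 1): ALLOW
  req#11 t=20ms (window 1): DENY
  req#12 t=20ms (window 1): DENY
  req#13 t=20ms (window 1): DENY
  req#14 t=20ms (window 1): DENY
  req#15 t=20ms (window 1): DENY
  req#16 t=21ms (window 1): DENY
  req#17 t=25ms (window 2): ALLOW
  req#18 t=26ms (window 2): ALLOW
  req#19 t=27ms (window 2): ALLOW
  req#20 t=27ms (window 2): DENY
  req#21 t=27ms (window 2): DENY
  req#22 t=30ms (window 2): DENY
  req#23 t=31ms (window 2): DENY
  req#24 t=35ms (window 2): DENY

Allowed counts by window: 3 3 3

Answer: 3 3 3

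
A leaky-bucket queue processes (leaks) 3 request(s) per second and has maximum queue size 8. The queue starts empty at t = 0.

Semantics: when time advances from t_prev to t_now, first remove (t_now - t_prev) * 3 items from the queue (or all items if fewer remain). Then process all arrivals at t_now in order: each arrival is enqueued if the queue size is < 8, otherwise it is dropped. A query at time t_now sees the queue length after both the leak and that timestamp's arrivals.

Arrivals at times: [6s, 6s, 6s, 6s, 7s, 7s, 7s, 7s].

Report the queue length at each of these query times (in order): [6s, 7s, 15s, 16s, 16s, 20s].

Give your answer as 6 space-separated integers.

Answer: 4 5 0 0 0 0

Derivation:
Queue lengths at query times:
  query t=6s: backlog = 4
  query t=7s: backlog = 5
  query t=15s: backlog = 0
  query t=16s: backlog = 0
  query t=16s: backlog = 0
  query t=20s: backlog = 0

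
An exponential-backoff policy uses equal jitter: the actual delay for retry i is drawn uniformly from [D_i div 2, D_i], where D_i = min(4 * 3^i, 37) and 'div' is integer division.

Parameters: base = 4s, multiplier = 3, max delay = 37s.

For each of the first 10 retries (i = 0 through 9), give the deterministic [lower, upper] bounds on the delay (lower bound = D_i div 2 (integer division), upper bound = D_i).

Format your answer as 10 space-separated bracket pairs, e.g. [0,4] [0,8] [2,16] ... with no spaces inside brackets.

Computing bounds per retry:
  i=0: D_i=min(4*3^0,37)=4, bounds=[2,4]
  i=1: D_i=min(4*3^1,37)=12, bounds=[6,12]
  i=2: D_i=min(4*3^2,37)=36, bounds=[18,36]
  i=3: D_i=min(4*3^3,37)=37, bounds=[18,37]
  i=4: D_i=min(4*3^4,37)=37, bounds=[18,37]
  i=5: D_i=min(4*3^5,37)=37, bounds=[18,37]
  i=6: D_i=min(4*3^6,37)=37, bounds=[18,37]
  i=7: D_i=min(4*3^7,37)=37, bounds=[18,37]
  i=8: D_i=min(4*3^8,37)=37, bounds=[18,37]
  i=9: D_i=min(4*3^9,37)=37, bounds=[18,37]

Answer: [2,4] [6,12] [18,36] [18,37] [18,37] [18,37] [18,37] [18,37] [18,37] [18,37]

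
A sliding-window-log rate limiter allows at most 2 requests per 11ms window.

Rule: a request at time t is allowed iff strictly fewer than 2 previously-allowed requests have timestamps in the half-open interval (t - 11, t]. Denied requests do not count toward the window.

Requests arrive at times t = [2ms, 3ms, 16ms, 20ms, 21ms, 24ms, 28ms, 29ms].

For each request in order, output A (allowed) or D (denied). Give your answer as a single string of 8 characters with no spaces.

Tracking allowed requests in the window:
  req#1 t=2ms: ALLOW
  req#2 t=3ms: ALLOW
  req#3 t=16ms: ALLOW
  req#4 t=20ms: ALLOW
  req#5 t=21ms: DENY
  req#6 t=24ms: DENY
  req#7 t=28ms: ALLOW
  req#8 t=29ms: DENY

Answer: AAAADDAD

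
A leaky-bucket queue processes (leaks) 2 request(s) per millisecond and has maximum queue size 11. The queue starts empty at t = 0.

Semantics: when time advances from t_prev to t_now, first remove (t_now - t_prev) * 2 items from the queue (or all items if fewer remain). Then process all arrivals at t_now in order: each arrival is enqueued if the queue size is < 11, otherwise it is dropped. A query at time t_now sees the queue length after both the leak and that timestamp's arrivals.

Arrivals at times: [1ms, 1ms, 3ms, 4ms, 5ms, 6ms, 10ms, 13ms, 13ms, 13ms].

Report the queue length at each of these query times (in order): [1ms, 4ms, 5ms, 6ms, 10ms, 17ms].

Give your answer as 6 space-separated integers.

Queue lengths at query times:
  query t=1ms: backlog = 2
  query t=4ms: backlog = 1
  query t=5ms: backlog = 1
  query t=6ms: backlog = 1
  query t=10ms: backlog = 1
  query t=17ms: backlog = 0

Answer: 2 1 1 1 1 0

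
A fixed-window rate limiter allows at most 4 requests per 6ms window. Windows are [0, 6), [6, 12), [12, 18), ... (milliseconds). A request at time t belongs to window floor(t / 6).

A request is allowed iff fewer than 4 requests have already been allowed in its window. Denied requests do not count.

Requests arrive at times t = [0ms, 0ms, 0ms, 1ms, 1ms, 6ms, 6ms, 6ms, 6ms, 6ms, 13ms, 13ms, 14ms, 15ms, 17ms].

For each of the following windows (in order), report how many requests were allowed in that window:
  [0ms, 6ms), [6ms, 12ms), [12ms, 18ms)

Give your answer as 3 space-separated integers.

Answer: 4 4 4

Derivation:
Processing requests:
  req#1 t=0ms (window 0): ALLOW
  req#2 t=0ms (window 0): ALLOW
  req#3 t=0ms (window 0): ALLOW
  req#4 t=1ms (window 0): ALLOW
  req#5 t=1ms (window 0): DENY
  req#6 t=6ms (window 1): ALLOW
  req#7 t=6ms (window 1): ALLOW
  req#8 t=6ms (window 1): ALLOW
  req#9 t=6ms (window 1): ALLOW
  req#10 t=6ms (window 1): DENY
  req#11 t=13ms (window 2): ALLOW
  req#12 t=13ms (window 2): ALLOW
  req#13 t=14ms (window 2): ALLOW
  req#14 t=15ms (window 2): ALLOW
  req#15 t=17ms (window 2): DENY

Allowed counts by window: 4 4 4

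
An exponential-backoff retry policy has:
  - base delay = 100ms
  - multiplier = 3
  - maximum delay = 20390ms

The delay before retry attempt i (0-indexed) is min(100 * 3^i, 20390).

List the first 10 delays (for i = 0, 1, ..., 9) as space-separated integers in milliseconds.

Computing each delay:
  i=0: min(100*3^0, 20390) = 100
  i=1: min(100*3^1, 20390) = 300
  i=2: min(100*3^2, 20390) = 900
  i=3: min(100*3^3, 20390) = 2700
  i=4: min(100*3^4, 20390) = 8100
  i=5: min(100*3^5, 20390) = 20390
  i=6: min(100*3^6, 20390) = 20390
  i=7: min(100*3^7, 20390) = 20390
  i=8: min(100*3^8, 20390) = 20390
  i=9: min(100*3^9, 20390) = 20390

Answer: 100 300 900 2700 8100 20390 20390 20390 20390 20390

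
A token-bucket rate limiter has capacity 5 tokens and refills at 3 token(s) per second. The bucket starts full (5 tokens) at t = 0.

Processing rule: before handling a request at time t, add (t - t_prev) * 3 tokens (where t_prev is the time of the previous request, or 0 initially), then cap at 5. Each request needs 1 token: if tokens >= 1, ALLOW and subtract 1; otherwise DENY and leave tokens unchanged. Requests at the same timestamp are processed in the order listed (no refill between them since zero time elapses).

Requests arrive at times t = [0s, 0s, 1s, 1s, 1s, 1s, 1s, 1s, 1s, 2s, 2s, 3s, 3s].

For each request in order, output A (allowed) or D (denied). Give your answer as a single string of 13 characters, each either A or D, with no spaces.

Answer: AAAAAAADDAAAA

Derivation:
Simulating step by step:
  req#1 t=0s: ALLOW
  req#2 t=0s: ALLOW
  req#3 t=1s: ALLOW
  req#4 t=1s: ALLOW
  req#5 t=1s: ALLOW
  req#6 t=1s: ALLOW
  req#7 t=1s: ALLOW
  req#8 t=1s: DENY
  req#9 t=1s: DENY
  req#10 t=2s: ALLOW
  req#11 t=2s: ALLOW
  req#12 t=3s: ALLOW
  req#13 t=3s: ALLOW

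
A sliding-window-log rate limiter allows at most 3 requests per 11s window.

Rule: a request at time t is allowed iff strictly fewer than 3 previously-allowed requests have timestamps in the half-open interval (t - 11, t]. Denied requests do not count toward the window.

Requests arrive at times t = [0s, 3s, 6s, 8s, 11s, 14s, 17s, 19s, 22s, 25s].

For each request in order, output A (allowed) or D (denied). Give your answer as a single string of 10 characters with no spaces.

Tracking allowed requests in the window:
  req#1 t=0s: ALLOW
  req#2 t=3s: ALLOW
  req#3 t=6s: ALLOW
  req#4 t=8s: DENY
  req#5 t=11s: ALLOW
  req#6 t=14s: ALLOW
  req#7 t=17s: ALLOW
  req#8 t=19s: DENY
  req#9 t=22s: ALLOW
  req#10 t=25s: ALLOW

Answer: AAADAAADAA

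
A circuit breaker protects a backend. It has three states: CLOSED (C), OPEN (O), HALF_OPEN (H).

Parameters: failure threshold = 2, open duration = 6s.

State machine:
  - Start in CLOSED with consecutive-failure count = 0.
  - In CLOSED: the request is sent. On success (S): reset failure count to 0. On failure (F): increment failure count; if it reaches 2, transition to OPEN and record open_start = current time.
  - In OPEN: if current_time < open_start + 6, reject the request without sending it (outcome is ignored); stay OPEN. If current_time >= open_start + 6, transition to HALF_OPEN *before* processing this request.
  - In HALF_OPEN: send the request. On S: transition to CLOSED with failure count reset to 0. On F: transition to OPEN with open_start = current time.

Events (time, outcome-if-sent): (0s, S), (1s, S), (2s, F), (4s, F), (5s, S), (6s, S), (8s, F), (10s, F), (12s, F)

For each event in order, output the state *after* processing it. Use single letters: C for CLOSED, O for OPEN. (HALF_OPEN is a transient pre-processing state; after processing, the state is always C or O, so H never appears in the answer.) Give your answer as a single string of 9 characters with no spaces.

Answer: CCCOOOOOO

Derivation:
State after each event:
  event#1 t=0s outcome=S: state=CLOSED
  event#2 t=1s outcome=S: state=CLOSED
  event#3 t=2s outcome=F: state=CLOSED
  event#4 t=4s outcome=F: state=OPEN
  event#5 t=5s outcome=S: state=OPEN
  event#6 t=6s outcome=S: state=OPEN
  event#7 t=8s outcome=F: state=OPEN
  event#8 t=10s outcome=F: state=OPEN
  event#9 t=12s outcome=F: state=OPEN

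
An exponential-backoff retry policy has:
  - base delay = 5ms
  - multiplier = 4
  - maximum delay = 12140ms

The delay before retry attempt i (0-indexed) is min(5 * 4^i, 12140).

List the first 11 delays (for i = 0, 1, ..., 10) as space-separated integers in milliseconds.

Computing each delay:
  i=0: min(5*4^0, 12140) = 5
  i=1: min(5*4^1, 12140) = 20
  i=2: min(5*4^2, 12140) = 80
  i=3: min(5*4^3, 12140) = 320
  i=4: min(5*4^4, 12140) = 1280
  i=5: min(5*4^5, 12140) = 5120
  i=6: min(5*4^6, 12140) = 12140
  i=7: min(5*4^7, 12140) = 12140
  i=8: min(5*4^8, 12140) = 12140
  i=9: min(5*4^9, 12140) = 12140
  i=10: min(5*4^10, 12140) = 12140

Answer: 5 20 80 320 1280 5120 12140 12140 12140 12140 12140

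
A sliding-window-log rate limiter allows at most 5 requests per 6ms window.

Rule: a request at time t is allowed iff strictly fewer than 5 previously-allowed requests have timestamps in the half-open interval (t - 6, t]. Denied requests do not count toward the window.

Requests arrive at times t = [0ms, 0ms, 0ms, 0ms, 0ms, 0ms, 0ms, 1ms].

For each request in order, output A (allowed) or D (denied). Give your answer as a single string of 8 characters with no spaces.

Tracking allowed requests in the window:
  req#1 t=0ms: ALLOW
  req#2 t=0ms: ALLOW
  req#3 t=0ms: ALLOW
  req#4 t=0ms: ALLOW
  req#5 t=0ms: ALLOW
  req#6 t=0ms: DENY
  req#7 t=0ms: DENY
  req#8 t=1ms: DENY

Answer: AAAAADDD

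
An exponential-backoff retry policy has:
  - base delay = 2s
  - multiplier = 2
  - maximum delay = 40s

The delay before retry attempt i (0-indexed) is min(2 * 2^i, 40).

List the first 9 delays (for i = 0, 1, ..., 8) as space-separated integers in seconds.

Answer: 2 4 8 16 32 40 40 40 40

Derivation:
Computing each delay:
  i=0: min(2*2^0, 40) = 2
  i=1: min(2*2^1, 40) = 4
  i=2: min(2*2^2, 40) = 8
  i=3: min(2*2^3, 40) = 16
  i=4: min(2*2^4, 40) = 32
  i=5: min(2*2^5, 40) = 40
  i=6: min(2*2^6, 40) = 40
  i=7: min(2*2^7, 40) = 40
  i=8: min(2*2^8, 40) = 40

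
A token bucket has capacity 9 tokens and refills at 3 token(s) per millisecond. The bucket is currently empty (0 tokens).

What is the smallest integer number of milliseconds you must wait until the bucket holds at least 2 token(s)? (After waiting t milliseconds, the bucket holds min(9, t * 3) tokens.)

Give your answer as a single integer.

Answer: 1

Derivation:
Need t * 3 >= 2, so t >= 2/3.
Smallest integer t = ceil(2/3) = 1.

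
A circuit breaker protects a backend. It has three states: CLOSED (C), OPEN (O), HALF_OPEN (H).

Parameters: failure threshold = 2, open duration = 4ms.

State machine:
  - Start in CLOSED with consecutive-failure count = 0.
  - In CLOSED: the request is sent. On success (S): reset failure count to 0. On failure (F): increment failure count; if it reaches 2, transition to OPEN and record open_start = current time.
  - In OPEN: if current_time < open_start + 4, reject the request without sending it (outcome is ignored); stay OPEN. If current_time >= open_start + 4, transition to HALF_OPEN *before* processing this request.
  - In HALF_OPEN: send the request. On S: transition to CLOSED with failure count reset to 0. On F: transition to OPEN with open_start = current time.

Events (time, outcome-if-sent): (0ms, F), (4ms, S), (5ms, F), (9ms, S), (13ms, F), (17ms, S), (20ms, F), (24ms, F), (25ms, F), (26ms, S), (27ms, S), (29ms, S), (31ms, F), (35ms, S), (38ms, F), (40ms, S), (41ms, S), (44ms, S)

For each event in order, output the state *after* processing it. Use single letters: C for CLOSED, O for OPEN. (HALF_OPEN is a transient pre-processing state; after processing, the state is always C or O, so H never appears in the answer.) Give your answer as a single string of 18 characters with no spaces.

State after each event:
  event#1 t=0ms outcome=F: state=CLOSED
  event#2 t=4ms outcome=S: state=CLOSED
  event#3 t=5ms outcome=F: state=CLOSED
  event#4 t=9ms outcome=S: state=CLOSED
  event#5 t=13ms outcome=F: state=CLOSED
  event#6 t=17ms outcome=S: state=CLOSED
  event#7 t=20ms outcome=F: state=CLOSED
  event#8 t=24ms outcome=F: state=OPEN
  event#9 t=25ms outcome=F: state=OPEN
  event#10 t=26ms outcome=S: state=OPEN
  event#11 t=27ms outcome=S: state=OPEN
  event#12 t=29ms outcome=S: state=CLOSED
  event#13 t=31ms outcome=F: state=CLOSED
  event#14 t=35ms outcome=S: state=CLOSED
  event#15 t=38ms outcome=F: state=CLOSED
  event#16 t=40ms outcome=S: state=CLOSED
  event#17 t=41ms outcome=S: state=CLOSED
  event#18 t=44ms outcome=S: state=CLOSED

Answer: CCCCCCCOOOOCCCCCCC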